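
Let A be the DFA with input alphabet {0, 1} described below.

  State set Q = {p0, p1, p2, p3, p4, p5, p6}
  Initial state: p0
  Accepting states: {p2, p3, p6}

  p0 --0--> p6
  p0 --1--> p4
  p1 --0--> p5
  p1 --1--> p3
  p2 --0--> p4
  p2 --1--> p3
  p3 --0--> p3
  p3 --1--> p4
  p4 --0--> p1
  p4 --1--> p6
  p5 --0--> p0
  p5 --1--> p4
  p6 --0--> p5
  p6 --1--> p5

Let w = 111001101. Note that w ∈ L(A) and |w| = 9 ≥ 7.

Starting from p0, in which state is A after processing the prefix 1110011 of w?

Run of A on the first 7 characters of w = 1 1 1 0 0 1 1:
  step 0: p0  (start)
  step 1: p4  (read 1: p0→p4)
  step 2: p6  (read 1: p4→p6)
  step 3: p5  (read 1: p6→p5)
  step 4: p0  (read 0: p5→p0)
  step 5: p6  (read 0: p0→p6)
  step 6: p5  (read 1: p6→p5)
  step 7: p4  (read 1: p5→p4)

After reading 7 characters, A is in state p4.
(This kind of state-tracing is the core of the pumping-lemma construction: with 7 states, pigeonhole forces a repeat within the first 7 steps.)

p4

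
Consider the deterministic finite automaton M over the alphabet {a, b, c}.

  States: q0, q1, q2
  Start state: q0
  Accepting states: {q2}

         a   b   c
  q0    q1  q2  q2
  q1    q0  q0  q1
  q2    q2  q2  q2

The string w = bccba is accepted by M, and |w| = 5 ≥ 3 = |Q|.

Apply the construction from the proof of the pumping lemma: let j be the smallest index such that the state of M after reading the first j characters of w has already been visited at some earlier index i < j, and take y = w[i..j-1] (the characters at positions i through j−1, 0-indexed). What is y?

State sequence: q0 -b-> q2 -c-> q2 -c-> q2 -b-> q2 -a-> q2
First repeat at step 2: q2 was already visited.

So i = 1, j = 2, giving x = w[0:1] = b, y = w[1:2] = c, z = w[2:5] = cba.
Check: |xy| = 2 ≤ 3 and |y| = 1 ≥ 1. Reading y takes M from q2 back to q2, so every xyⁱz is accepted.

c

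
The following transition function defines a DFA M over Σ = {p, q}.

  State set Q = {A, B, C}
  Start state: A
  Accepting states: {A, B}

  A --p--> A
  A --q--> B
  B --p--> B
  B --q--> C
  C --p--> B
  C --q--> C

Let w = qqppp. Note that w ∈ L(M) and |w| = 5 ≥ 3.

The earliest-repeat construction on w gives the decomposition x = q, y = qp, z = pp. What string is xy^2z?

qqpqppp

xy^2z = q·qp·qp·pp = qqpqppp.
Reading y = qp takes M from B back to B, so after x·y·y the machine is still in B, and z then leads to the accepting state B. Hence qqpqppp ∈ L(M).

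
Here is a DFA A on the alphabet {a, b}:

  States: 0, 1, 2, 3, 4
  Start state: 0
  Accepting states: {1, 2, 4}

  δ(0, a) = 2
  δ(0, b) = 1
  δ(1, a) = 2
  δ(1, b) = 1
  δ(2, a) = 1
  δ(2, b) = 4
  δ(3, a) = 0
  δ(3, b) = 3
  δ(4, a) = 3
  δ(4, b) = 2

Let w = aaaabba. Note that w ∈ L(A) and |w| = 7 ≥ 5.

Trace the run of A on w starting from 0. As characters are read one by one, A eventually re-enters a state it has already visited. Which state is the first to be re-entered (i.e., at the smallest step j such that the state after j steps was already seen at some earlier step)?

2

State sequence: 0 -a-> 2 -a-> 1 -a-> 2 -a-> 1 -b-> 1 -b-> 1 -a-> 2
First repeat at step 3: 2 was already visited.

The earliest repeat is at step j = 3: A is in 2, which it already visited at step i = 1.
Since A has 5 states, any run of length ≥ 5 visits 5+1 states, so by pigeonhole some state repeats within the first 5 steps — that repeat gives the pumpable loop.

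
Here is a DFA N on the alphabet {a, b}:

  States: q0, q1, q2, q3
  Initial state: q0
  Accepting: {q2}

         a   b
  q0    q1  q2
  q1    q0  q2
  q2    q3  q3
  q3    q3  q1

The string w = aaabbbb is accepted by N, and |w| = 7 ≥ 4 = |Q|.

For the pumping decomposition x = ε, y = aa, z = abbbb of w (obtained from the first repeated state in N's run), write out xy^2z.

aaaaabbbb

xy^2z = ε·aa·aa·abbbb = aaaaabbbb.
Reading y = aa takes N from q0 back to q0, so after x·y·y the machine is still in q0, and z then leads to the accepting state q2. Hence aaaaabbbb ∈ L(N).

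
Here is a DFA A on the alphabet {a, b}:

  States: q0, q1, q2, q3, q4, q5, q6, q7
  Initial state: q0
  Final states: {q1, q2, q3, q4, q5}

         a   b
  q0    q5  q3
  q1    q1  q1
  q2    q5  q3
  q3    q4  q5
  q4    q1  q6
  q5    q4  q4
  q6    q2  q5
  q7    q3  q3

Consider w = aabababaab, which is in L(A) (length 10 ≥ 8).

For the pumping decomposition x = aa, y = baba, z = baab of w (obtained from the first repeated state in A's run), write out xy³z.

xy^3z = aa·baba·baba·baba·baab = aabababababababaab.
Reading y = baba takes A from q4 back to q4, so after x·y·y·y the machine is still in q4, and z then leads to the accepting state q4. Hence aabababababababaab ∈ L(A).

aabababababababaab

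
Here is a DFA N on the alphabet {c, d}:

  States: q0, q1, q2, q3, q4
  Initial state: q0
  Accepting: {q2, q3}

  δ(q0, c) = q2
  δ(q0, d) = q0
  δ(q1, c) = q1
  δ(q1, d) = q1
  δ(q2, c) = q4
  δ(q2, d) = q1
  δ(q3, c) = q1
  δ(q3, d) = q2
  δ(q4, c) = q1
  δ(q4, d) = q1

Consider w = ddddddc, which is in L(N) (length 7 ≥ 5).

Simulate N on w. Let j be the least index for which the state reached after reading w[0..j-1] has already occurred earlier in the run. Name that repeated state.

q0

State sequence: q0 -d-> q0 -d-> q0 -d-> q0 -d-> q0 -d-> q0 -d-> q0 -c-> q2
First repeat at step 1: q0 was already visited.

The earliest repeat is at step j = 1: N is in q0, which it already visited at step i = 0.
Since N has 5 states, any run of length ≥ 5 visits 5+1 states, so by pigeonhole some state repeats within the first 5 steps — that repeat gives the pumpable loop.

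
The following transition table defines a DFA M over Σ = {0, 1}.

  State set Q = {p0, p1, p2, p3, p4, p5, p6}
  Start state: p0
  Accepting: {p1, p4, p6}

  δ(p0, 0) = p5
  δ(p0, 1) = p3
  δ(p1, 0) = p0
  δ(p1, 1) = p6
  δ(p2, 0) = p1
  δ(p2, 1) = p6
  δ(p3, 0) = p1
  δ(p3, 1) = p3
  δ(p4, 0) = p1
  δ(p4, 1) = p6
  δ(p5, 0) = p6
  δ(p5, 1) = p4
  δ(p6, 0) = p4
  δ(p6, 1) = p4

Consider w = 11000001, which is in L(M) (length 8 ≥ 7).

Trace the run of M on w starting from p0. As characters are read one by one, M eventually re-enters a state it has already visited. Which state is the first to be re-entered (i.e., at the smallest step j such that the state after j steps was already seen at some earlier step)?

Run of M on w = 1 1 0 0 0 0 0 1:
  step 0: p0  (start)
  step 1: p3  (read 1: p0→p3)
  step 2: p3  (read 1: p3→p3)   ← first repeat (p3 seen earlier)
  step 3: p1  (read 0: p3→p1)
  step 4: p0  (read 0: p1→p0)
  step 5: p5  (read 0: p0→p5)
  step 6: p6  (read 0: p5→p6)
  step 7: p4  (read 0: p6→p4)
  step 8: p6  (read 1: p4→p6)

The earliest repeat is at step j = 2: M is in p3, which it already visited at step i = 1.
With |Q| = 7, pigeonhole forces a state repeat no later than step 7; the substring read between the first and second visits to that state can be pumped.

p3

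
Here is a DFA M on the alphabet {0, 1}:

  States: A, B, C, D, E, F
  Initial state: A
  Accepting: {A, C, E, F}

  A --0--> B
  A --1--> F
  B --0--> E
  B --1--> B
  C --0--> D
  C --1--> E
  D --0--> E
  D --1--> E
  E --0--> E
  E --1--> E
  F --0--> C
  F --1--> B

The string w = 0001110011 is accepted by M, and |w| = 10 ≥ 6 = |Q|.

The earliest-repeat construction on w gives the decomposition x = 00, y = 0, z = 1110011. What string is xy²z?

xy^2z = 00·0·0·1110011 = 00001110011.
Reading y = 0 takes M from E back to E, so after x·y·y the machine is still in E, and z then leads to the accepting state E. Hence 00001110011 ∈ L(M).

00001110011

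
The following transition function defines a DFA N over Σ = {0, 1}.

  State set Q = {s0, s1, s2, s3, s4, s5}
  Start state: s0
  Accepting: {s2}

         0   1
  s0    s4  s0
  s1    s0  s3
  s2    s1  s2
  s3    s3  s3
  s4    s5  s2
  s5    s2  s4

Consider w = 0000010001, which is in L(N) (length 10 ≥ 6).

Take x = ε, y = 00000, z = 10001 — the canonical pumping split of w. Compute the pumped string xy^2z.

xy^2z = ε·00000·00000·10001 = 000000000010001.
Reading y = 00000 takes N from s0 back to s0, so after x·y·y the machine is still in s0, and z then leads to the accepting state s2. Hence 000000000010001 ∈ L(N).

000000000010001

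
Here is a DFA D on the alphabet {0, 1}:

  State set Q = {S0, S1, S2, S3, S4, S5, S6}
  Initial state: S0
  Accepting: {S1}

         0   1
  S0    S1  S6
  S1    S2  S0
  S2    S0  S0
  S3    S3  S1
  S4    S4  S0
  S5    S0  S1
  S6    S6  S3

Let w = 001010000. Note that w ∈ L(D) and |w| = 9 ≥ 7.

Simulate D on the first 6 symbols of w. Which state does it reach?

S1

Run of D on the first 6 characters of w = 0 0 1 0 1 0:
  step 0: S0  (start)
  step 1: S1  (read 0: S0→S1)
  step 2: S2  (read 0: S1→S2)
  step 3: S0  (read 1: S2→S0)
  step 4: S1  (read 0: S0→S1)
  step 5: S0  (read 1: S1→S0)
  step 6: S1  (read 0: S0→S1)

After reading 6 characters, D is in state S1.
(This kind of state-tracing is the core of the pumping-lemma construction: with 7 states, pigeonhole forces a repeat within the first 7 steps.)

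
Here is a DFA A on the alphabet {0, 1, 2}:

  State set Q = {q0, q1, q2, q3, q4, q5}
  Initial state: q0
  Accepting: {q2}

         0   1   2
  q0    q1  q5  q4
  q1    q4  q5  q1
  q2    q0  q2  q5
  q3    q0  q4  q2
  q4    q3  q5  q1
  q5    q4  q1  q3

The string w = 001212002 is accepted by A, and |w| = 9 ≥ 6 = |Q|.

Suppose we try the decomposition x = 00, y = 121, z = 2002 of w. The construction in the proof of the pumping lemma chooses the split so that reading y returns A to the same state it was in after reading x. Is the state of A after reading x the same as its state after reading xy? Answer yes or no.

Run of A on the first 5 characters of w = 0 0 1 2 1:
  step 0: q0  (start)
  step 1: q1  (read 0: q0→q1)
  step 2: q4  (read 0: q1→q4)
  step 3: q5  (read 1: q4→q5)
  step 4: q3  (read 2: q5→q3)
  step 5: q4  (read 1: q3→q4)

After x (step 2): q4. After xy (step 5): q4.
They match, so y = 121 drives A around a cycle from q4 back to itself; pumping y any number of times keeps A in q4 before reading z, and xyⁱz ∈ L(A) for every i ≥ 0.

yes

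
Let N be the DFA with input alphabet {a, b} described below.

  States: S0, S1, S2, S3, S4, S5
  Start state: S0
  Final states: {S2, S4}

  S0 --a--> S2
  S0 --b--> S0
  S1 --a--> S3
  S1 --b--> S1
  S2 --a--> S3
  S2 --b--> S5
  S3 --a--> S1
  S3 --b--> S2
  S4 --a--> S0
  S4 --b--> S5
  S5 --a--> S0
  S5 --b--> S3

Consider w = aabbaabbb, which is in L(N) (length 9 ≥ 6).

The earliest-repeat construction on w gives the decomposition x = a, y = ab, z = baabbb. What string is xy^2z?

aababbaabbb

xy^2z = a·ab·ab·baabbb = aababbaabbb.
Reading y = ab takes N from S2 back to S2, so after x·y·y the machine is still in S2, and z then leads to the accepting state S2. Hence aababbaabbb ∈ L(N).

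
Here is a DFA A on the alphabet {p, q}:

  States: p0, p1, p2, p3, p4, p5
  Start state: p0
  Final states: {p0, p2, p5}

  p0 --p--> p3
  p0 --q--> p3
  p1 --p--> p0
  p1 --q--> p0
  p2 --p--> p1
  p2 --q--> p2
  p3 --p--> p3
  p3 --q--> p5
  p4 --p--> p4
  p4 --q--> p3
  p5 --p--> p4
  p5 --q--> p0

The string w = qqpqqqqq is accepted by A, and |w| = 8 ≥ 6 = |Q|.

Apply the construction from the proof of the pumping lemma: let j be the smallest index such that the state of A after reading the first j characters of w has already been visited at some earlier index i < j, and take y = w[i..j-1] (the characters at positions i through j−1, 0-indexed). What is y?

Run of A on w = q q p q q q q q:
  step 0: p0  (start)
  step 1: p3  (read q: p0→p3)
  step 2: p5  (read q: p3→p5)
  step 3: p4  (read p: p5→p4)
  step 4: p3  (read q: p4→p3)   ← first repeat (p3 seen earlier)
  step 5: p5  (read q: p3→p5)
  step 6: p0  (read q: p5→p0)
  step 7: p3  (read q: p0→p3)
  step 8: p5  (read q: p3→p5)

So i = 1, j = 4, giving x = w[0:1] = q, y = w[1:4] = qpq, z = w[4:8] = qqqq.
Check: |xy| = 4 ≤ 6 and |y| = 3 ≥ 1. Reading y takes A from p3 back to p3, so every xyⁱz is accepted.

qpq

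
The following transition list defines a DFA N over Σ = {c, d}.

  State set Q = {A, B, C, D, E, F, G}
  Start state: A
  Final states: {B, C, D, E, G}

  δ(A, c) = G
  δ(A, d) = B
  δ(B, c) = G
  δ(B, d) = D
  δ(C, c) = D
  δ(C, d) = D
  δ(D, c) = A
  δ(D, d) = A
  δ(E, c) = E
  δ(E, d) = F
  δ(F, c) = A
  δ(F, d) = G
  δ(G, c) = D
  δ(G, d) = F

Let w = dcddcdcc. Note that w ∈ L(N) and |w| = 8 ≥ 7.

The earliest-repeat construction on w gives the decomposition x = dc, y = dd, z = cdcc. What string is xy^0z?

dccdcc

xy⁰z = xz = dc·cdcc = dccdcc.
Reading y = dd takes N from G back to G, so after x the machine is still in G, and z then leads to the accepting state D. Hence dccdcc ∈ L(N).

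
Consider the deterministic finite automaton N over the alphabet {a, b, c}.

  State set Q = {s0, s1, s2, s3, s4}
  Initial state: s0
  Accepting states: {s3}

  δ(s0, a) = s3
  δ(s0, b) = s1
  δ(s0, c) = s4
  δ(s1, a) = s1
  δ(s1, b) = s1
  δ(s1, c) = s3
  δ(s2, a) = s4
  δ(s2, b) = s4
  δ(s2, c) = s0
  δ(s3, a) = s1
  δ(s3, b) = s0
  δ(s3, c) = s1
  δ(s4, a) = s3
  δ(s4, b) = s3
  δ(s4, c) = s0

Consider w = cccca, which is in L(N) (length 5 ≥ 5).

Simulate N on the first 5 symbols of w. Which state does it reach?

s3

State sequence: s0 -c-> s4 -c-> s0 -c-> s4 -c-> s0 -a-> s3

After reading 5 characters, N is in state s3.
(This kind of state-tracing is the core of the pumping-lemma construction: with 5 states, pigeonhole forces a repeat within the first 5 steps.)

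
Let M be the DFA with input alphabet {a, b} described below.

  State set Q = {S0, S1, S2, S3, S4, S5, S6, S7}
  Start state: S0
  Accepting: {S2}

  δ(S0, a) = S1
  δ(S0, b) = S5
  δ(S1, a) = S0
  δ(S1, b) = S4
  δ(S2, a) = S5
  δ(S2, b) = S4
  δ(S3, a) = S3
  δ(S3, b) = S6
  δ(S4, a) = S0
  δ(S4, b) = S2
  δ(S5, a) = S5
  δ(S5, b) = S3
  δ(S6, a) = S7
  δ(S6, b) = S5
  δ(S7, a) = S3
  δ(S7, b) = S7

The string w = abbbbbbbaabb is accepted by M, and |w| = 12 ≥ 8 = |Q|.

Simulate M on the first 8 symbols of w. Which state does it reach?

Run of M on the first 8 characters of w = a b b b b b b b:
  step 0: S0  (start)
  step 1: S1  (read a: S0→S1)
  step 2: S4  (read b: S1→S4)
  step 3: S2  (read b: S4→S2)
  step 4: S4  (read b: S2→S4)
  step 5: S2  (read b: S4→S2)
  step 6: S4  (read b: S2→S4)
  step 7: S2  (read b: S4→S2)
  step 8: S4  (read b: S2→S4)

After reading 8 characters, M is in state S4.
(This kind of state-tracing is the core of the pumping-lemma construction: with 8 states, pigeonhole forces a repeat within the first 8 steps.)

S4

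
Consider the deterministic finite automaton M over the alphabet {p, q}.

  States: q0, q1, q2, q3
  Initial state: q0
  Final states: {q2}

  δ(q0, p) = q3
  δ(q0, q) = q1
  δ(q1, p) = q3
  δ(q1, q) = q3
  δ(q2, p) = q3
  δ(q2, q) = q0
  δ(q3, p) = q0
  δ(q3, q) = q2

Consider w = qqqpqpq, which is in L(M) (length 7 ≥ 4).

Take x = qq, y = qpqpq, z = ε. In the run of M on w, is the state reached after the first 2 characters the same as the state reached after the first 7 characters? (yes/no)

Run of M on the first 7 characters of w = q q q p q p q:
  step 0: q0  (start)
  step 1: q1  (read q: q0→q1)
  step 2: q3  (read q: q1→q3)
  step 3: q2  (read q: q3→q2)
  step 4: q3  (read p: q2→q3)
  step 5: q2  (read q: q3→q2)
  step 6: q3  (read p: q2→q3)
  step 7: q2  (read q: q3→q2)

After x (step 2): q3. After xy (step 7): q2.
They differ (q3 ≠ q2), so y is not a cycle from the state after x; this split is not the one the pumping-lemma construction produces, and pumping y need not keep the string in L(M).

no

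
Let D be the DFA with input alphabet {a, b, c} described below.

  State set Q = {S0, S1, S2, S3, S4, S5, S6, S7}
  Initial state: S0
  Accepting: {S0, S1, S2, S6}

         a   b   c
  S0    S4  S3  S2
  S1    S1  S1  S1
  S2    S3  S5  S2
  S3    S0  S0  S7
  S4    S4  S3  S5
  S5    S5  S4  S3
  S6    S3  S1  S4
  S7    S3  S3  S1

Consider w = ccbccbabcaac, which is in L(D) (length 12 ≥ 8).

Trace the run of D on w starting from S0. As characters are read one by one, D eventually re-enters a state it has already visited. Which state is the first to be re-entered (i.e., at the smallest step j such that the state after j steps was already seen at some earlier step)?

S2

Run of D on w = c c b c c b a b c a a c:
  step 0: S0  (start)
  step 1: S2  (read c: S0→S2)
  step 2: S2  (read c: S2→S2)   ← first repeat (S2 seen earlier)
  step 3: S5  (read b: S2→S5)
  step 4: S3  (read c: S5→S3)
  step 5: S7  (read c: S3→S7)
  step 6: S3  (read b: S7→S3)
  step 7: S0  (read a: S3→S0)
  step 8: S3  (read b: S0→S3)
  step 9: S7  (read c: S3→S7)
  step 10: S3  (read a: S7→S3)
  step 11: S0  (read a: S3→S0)
  step 12: S2  (read c: S0→S2)

The earliest repeat is at step j = 2: D is in S2, which it already visited at step i = 1.
With |Q| = 8, pigeonhole forces a state repeat no later than step 8; the substring read between the first and second visits to that state can be pumped.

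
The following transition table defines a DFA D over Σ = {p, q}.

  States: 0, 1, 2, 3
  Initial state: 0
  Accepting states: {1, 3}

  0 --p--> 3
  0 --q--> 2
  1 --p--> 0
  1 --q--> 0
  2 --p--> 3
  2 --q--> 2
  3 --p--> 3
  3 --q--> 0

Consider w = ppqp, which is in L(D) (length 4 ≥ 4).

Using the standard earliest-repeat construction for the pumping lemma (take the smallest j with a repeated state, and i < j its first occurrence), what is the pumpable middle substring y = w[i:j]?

State sequence: 0 -p-> 3 -p-> 3 -q-> 0 -p-> 3
First repeat at step 2: 3 was already visited.

So i = 1, j = 2, giving x = w[0:1] = p, y = w[1:2] = p, z = w[2:4] = qp.
Check: |xy| = 2 ≤ 4 and |y| = 1 ≥ 1. Reading y takes D from 3 back to 3, so every xyⁱz is accepted.
Pumping length from the standard proof: p = 4 (the number of states). The repeated state found above gives |xy| = j ≤ 4 and |y| = j − i ≥ 1.

p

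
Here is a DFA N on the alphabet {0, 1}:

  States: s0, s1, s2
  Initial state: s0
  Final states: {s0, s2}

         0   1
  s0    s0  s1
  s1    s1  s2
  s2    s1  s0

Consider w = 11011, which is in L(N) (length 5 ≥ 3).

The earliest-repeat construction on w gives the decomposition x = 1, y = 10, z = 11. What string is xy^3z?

xy^3z = 1·10·10·10·11 = 110101011.
Reading y = 10 takes N from s1 back to s1, so after x·y·y·y the machine is still in s1, and z then leads to the accepting state s0. Hence 110101011 ∈ L(N).

110101011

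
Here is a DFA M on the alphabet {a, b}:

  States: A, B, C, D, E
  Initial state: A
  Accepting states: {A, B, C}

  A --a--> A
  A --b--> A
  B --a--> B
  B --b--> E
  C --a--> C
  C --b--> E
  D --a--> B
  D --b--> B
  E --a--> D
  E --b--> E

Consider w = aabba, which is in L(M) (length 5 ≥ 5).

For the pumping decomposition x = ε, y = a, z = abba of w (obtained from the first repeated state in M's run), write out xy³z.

xy^3z = ε·a·a·a·abba = aaaabba.
Reading y = a takes M from A back to A, so after x·y·y·y the machine is still in A, and z then leads to the accepting state A. Hence aaaabba ∈ L(M).

aaaabba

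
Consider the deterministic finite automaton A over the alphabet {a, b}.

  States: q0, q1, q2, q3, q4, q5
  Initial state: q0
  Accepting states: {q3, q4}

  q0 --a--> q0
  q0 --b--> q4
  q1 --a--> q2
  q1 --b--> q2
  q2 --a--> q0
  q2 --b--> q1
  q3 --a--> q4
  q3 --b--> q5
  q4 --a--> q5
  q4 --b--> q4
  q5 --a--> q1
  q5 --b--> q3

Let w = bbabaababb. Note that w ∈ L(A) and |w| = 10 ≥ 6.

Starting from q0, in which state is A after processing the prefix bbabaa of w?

State sequence: q0 -b-> q4 -b-> q4 -a-> q5 -b-> q3 -a-> q4 -a-> q5

After reading 6 characters, A is in state q5.
(This kind of state-tracing is the core of the pumping-lemma construction: with 6 states, pigeonhole forces a repeat within the first 6 steps.)

q5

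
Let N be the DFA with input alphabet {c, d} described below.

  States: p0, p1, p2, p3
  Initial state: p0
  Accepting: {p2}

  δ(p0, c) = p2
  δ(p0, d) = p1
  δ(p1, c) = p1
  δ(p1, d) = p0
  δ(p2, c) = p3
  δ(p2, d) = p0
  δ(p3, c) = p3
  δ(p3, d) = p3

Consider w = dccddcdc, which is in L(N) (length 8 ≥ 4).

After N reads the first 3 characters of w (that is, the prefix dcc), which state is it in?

Run of N on the first 3 characters of w = d c c:
  step 0: p0  (start)
  step 1: p1  (read d: p0→p1)
  step 2: p1  (read c: p1→p1)
  step 3: p1  (read c: p1→p1)

After reading 3 characters, N is in state p1.
(This kind of state-tracing is the core of the pumping-lemma construction: with 4 states, pigeonhole forces a repeat within the first 4 steps.)

p1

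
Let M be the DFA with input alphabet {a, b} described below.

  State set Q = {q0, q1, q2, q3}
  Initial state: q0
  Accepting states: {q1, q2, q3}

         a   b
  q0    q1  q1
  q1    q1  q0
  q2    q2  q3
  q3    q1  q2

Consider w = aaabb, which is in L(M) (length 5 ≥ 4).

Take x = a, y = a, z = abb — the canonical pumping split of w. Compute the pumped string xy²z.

xy^2z = a·a·a·abb = aaaabb.
Reading y = a takes M from q1 back to q1, so after x·y·y the machine is still in q1, and z then leads to the accepting state q1. Hence aaaabb ∈ L(M).

aaaabb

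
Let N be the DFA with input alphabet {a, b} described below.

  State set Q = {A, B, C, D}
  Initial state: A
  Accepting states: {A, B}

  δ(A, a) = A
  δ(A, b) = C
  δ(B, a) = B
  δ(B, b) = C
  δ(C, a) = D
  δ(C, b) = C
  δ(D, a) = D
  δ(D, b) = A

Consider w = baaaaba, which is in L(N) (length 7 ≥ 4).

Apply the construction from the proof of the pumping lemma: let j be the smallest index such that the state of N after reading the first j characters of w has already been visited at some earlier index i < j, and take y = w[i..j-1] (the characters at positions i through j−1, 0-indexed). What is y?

State sequence: A -b-> C -a-> D -a-> D -a-> D -a-> D -b-> A -a-> A
First repeat at step 3: D was already visited.

So i = 2, j = 3, giving x = w[0:2] = ba, y = w[2:3] = a, z = w[3:7] = aaba.
Check: |xy| = 3 ≤ 4 and |y| = 1 ≥ 1. Reading y takes N from D back to D, so every xyⁱz is accepted.
Since N has 4 states, any run of length ≥ 4 visits 4+1 states, so by pigeonhole some state repeats within the first 4 steps — that repeat gives the pumpable loop.

a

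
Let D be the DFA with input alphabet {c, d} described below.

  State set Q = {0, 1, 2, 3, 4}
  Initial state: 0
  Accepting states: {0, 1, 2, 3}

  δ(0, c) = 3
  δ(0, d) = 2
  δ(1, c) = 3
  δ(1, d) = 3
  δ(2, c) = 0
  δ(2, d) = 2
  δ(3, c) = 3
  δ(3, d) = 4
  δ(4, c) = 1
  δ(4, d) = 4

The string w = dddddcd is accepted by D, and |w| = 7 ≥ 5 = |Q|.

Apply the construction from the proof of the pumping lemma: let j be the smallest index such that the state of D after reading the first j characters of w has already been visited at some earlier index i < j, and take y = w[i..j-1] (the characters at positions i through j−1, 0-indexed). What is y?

State sequence: 0 -d-> 2 -d-> 2 -d-> 2 -d-> 2 -d-> 2 -c-> 0 -d-> 2
First repeat at step 2: 2 was already visited.

So i = 1, j = 2, giving x = w[0:1] = d, y = w[1:2] = d, z = w[2:7] = dddcd.
Check: |xy| = 2 ≤ 5 and |y| = 1 ≥ 1. Reading y takes D from 2 back to 2, so every xyⁱz is accepted.

d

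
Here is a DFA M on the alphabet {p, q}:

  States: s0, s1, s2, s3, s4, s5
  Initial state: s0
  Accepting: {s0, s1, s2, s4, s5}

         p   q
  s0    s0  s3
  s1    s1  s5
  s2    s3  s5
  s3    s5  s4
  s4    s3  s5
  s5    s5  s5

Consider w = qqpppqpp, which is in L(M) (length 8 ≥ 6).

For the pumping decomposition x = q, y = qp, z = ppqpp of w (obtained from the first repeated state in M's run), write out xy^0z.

qppqpp

xy⁰z = xz = q·ppqpp = qppqpp.
Reading y = qp takes M from s3 back to s3, so after x the machine is still in s3, and z then leads to the accepting state s5. Hence qppqpp ∈ L(M).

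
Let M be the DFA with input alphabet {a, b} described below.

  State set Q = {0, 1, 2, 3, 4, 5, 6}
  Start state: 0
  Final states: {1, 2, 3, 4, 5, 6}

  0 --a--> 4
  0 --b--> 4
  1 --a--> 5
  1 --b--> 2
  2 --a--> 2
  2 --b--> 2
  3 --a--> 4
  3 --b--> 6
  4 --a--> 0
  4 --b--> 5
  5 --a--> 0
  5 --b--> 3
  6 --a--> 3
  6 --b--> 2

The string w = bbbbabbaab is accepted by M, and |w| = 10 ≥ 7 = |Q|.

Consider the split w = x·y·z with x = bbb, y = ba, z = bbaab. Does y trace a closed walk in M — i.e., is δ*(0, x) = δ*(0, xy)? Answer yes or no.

yes

Run of M on the first 5 characters of w = b b b b a:
  step 0: 0  (start)
  step 1: 4  (read b: 0→4)
  step 2: 5  (read b: 4→5)
  step 3: 3  (read b: 5→3)
  step 4: 6  (read b: 3→6)
  step 5: 3  (read a: 6→3)

After x (step 3): 3. After xy (step 5): 3.
They match, so y = ba drives M around a cycle from 3 back to itself; pumping y any number of times keeps M in 3 before reading z, and xyⁱz ∈ L(M) for every i ≥ 0.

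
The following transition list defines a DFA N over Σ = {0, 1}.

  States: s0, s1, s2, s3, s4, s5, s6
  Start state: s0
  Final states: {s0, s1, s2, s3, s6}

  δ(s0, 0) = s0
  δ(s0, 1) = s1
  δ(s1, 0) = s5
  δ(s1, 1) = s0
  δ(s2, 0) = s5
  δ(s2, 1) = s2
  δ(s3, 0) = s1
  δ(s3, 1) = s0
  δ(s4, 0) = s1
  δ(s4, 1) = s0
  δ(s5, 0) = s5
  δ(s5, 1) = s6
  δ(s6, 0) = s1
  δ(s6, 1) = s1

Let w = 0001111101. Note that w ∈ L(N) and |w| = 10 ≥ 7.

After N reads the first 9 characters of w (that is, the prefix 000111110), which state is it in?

s5

State sequence: s0 -0-> s0 -0-> s0 -0-> s0 -1-> s1 -1-> s0 -1-> s1 -1-> s0 -1-> s1 -0-> s5

After reading 9 characters, N is in state s5.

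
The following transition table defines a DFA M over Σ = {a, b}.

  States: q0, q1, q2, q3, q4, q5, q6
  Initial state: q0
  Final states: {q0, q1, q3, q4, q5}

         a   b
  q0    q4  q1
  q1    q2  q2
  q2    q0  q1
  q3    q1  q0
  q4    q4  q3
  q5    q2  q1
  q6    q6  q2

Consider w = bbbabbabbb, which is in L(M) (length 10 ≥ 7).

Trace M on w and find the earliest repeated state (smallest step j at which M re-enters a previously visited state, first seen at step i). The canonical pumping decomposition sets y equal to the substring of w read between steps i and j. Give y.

State sequence: q0 -b-> q1 -b-> q2 -b-> q1 -a-> q2 -b-> q1 -b-> q2 -a-> q0 -b-> q1 -b-> q2 -b-> q1
First repeat at step 3: q1 was already visited.

So i = 1, j = 3, giving x = w[0:1] = b, y = w[1:3] = bb, z = w[3:10] = abbabbb.
Check: |xy| = 3 ≤ 7 and |y| = 2 ≥ 1. Reading y takes M from q1 back to q1, so every xyⁱz is accepted.
The DFA has 7 states, so the proof of the pumping lemma guarantees a repeated state among the first 7+1 visited; the segment between the two visits is the pumpable y.

bb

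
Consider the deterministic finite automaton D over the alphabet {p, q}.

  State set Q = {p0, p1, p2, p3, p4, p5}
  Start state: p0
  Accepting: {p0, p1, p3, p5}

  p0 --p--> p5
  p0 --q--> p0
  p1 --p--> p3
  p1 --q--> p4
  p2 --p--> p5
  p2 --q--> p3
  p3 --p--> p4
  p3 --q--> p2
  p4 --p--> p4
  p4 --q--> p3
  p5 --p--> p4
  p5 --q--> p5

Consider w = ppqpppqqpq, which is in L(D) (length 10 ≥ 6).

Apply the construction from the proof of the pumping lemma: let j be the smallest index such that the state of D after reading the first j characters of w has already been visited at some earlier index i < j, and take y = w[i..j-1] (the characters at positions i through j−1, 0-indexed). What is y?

State sequence: p0 -p-> p5 -p-> p4 -q-> p3 -p-> p4 -p-> p4 -p-> p4 -q-> p3 -q-> p2 -p-> p5 -q-> p5
First repeat at step 4: p4 was already visited.

So i = 2, j = 4, giving x = w[0:2] = pp, y = w[2:4] = qp, z = w[4:10] = ppqqpq.
Check: |xy| = 4 ≤ 6 and |y| = 2 ≥ 1. Reading y takes D from p4 back to p4, so every xyⁱz is accepted.
Pumping length from the standard proof: p = 6 (the number of states). The repeated state found above gives |xy| = j ≤ 6 and |y| = j − i ≥ 1.

qp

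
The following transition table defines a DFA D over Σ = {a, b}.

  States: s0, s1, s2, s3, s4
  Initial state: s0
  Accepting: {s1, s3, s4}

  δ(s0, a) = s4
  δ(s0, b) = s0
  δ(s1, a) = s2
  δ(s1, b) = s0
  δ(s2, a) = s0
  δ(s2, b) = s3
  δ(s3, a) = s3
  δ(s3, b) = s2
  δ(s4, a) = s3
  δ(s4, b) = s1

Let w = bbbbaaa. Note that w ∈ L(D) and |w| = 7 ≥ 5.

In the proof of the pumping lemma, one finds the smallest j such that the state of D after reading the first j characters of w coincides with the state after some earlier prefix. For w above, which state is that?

State sequence: s0 -b-> s0 -b-> s0 -b-> s0 -b-> s0 -a-> s4 -a-> s3 -a-> s3
First repeat at step 1: s0 was already visited.

The earliest repeat is at step j = 1: D is in s0, which it already visited at step i = 0.

s0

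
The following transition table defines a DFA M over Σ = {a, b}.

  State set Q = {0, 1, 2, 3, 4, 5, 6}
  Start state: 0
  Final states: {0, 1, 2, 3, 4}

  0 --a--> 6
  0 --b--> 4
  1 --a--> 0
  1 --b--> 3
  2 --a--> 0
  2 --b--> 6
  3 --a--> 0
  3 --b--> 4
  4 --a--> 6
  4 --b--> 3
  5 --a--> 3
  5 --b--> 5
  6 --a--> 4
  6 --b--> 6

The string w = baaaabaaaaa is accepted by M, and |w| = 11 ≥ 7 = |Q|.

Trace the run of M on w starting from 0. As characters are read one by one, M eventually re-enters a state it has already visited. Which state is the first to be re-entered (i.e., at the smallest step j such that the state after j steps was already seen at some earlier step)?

4

State sequence: 0 -b-> 4 -a-> 6 -a-> 4 -a-> 6 -a-> 4 -b-> 3 -a-> 0 -a-> 6 -a-> 4 -a-> 6 -a-> 4
First repeat at step 3: 4 was already visited.

The earliest repeat is at step j = 3: M is in 4, which it already visited at step i = 1.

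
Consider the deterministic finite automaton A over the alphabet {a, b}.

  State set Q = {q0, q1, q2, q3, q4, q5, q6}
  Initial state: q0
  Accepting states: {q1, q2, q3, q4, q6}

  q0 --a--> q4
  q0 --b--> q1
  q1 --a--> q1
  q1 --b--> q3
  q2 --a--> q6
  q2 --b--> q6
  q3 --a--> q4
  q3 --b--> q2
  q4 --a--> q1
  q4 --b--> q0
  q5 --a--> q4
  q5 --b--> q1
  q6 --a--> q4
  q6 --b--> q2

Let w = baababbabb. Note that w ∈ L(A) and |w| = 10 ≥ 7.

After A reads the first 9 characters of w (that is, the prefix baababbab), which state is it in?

State sequence: q0 -b-> q1 -a-> q1 -a-> q1 -b-> q3 -a-> q4 -b-> q0 -b-> q1 -a-> q1 -b-> q3

After reading 9 characters, A is in state q3.

q3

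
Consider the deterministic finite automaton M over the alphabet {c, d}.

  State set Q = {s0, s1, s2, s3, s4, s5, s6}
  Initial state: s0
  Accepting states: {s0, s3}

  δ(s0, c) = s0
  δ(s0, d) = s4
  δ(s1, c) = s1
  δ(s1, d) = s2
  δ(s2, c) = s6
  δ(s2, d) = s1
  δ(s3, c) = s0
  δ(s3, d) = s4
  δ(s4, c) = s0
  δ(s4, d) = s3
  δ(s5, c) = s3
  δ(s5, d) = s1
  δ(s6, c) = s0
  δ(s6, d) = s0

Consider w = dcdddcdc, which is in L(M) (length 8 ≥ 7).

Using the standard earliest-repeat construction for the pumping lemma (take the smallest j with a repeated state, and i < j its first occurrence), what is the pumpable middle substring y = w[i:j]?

Run of M on w = d c d d d c d c:
  step 0: s0  (start)
  step 1: s4  (read d: s0→s4)
  step 2: s0  (read c: s4→s0)   ← first repeat (s0 seen earlier)
  step 3: s4  (read d: s0→s4)
  step 4: s3  (read d: s4→s3)
  step 5: s4  (read d: s3→s4)
  step 6: s0  (read c: s4→s0)
  step 7: s4  (read d: s0→s4)
  step 8: s0  (read c: s4→s0)

So i = 0, j = 2, giving x = w[0:0] = ε, y = w[0:2] = dc, z = w[2:8] = dddcdc.
Check: |xy| = 2 ≤ 7 and |y| = 2 ≥ 1. Reading y takes M from s0 back to s0, so every xyⁱz is accepted.
The DFA has 7 states, so the proof of the pumping lemma guarantees a repeated state among the first 7+1 visited; the segment between the two visits is the pumpable y.

dc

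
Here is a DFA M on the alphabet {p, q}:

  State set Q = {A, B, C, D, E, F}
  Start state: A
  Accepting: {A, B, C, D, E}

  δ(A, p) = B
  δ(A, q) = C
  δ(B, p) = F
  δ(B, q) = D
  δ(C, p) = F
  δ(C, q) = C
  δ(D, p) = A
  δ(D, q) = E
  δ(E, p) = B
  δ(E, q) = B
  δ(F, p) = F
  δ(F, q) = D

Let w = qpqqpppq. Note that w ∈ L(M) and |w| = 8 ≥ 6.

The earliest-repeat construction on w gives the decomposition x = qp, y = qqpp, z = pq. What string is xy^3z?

xy^3z = qp·qqpp·qqpp·qqpp·pq = qpqqppqqppqqpppq.
Reading y = qqpp takes M from F back to F, so after x·y·y·y the machine is still in F, and z then leads to the accepting state D. Hence qpqqppqqppqqpppq ∈ L(M).

qpqqppqqppqqpppq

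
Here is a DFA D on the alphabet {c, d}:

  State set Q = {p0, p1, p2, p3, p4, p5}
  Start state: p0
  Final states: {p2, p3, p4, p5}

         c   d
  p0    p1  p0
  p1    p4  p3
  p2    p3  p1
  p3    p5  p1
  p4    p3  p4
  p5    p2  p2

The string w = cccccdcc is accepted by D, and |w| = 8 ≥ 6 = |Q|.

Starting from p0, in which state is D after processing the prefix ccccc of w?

Run of D on the first 5 characters of w = c c c c c:
  step 0: p0  (start)
  step 1: p1  (read c: p0→p1)
  step 2: p4  (read c: p1→p4)
  step 3: p3  (read c: p4→p3)
  step 4: p5  (read c: p3→p5)
  step 5: p2  (read c: p5→p2)

After reading 5 characters, D is in state p2.

p2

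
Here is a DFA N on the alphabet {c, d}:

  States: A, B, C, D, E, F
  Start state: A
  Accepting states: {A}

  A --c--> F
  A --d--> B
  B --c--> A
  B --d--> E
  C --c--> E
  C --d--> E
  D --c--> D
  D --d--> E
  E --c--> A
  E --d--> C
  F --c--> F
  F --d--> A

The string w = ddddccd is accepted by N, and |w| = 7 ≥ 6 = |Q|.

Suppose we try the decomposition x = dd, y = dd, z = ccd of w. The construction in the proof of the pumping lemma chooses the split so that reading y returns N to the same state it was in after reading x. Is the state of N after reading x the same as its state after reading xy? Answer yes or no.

State sequence: A -d-> B -d-> E -d-> C -d-> E

After x (step 2): E. After xy (step 4): E.
They match, so y = dd drives N around a cycle from E back to itself; pumping y any number of times keeps N in E before reading z, and xyⁱz ∈ L(N) for every i ≥ 0.

yes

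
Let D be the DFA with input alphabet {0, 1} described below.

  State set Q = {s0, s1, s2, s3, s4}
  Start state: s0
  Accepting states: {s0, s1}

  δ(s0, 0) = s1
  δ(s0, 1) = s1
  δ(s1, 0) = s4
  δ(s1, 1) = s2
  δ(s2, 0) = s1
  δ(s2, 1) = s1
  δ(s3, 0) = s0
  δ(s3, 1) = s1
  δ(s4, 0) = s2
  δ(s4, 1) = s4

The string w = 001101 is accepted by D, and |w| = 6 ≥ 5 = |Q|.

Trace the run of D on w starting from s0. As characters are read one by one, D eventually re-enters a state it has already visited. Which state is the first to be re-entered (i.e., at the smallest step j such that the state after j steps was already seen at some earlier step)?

s4

Run of D on w = 0 0 1 1 0 1:
  step 0: s0  (start)
  step 1: s1  (read 0: s0→s1)
  step 2: s4  (read 0: s1→s4)
  step 3: s4  (read 1: s4→s4)   ← first repeat (s4 seen earlier)
  step 4: s4  (read 1: s4→s4)
  step 5: s2  (read 0: s4→s2)
  step 6: s1  (read 1: s2→s1)

The earliest repeat is at step j = 3: D is in s4, which it already visited at step i = 2.
The DFA has 5 states, so the proof of the pumping lemma guarantees a repeated state among the first 5+1 visited; the segment between the two visits is the pumpable y.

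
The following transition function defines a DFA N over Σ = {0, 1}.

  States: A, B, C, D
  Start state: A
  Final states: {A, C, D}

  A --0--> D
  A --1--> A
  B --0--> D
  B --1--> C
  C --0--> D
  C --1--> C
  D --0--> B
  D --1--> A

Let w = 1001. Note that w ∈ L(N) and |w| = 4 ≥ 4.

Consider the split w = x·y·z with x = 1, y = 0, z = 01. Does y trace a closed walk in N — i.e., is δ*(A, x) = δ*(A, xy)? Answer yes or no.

State sequence: A -1-> A -0-> D

After x (step 1): A. After xy (step 2): D.
They differ (A ≠ D), so y is not a cycle from the state after x; this split is not the one the pumping-lemma construction produces, and pumping y need not keep the string in L(N).

no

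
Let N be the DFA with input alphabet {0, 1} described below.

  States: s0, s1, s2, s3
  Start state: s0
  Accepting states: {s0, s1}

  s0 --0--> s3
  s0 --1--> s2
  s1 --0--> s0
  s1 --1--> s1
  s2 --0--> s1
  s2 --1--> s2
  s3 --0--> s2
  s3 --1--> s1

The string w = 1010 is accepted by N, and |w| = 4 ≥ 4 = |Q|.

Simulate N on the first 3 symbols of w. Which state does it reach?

s1

Run of N on the first 3 characters of w = 1 0 1:
  step 0: s0  (start)
  step 1: s2  (read 1: s0→s2)
  step 2: s1  (read 0: s2→s1)
  step 3: s1  (read 1: s1→s1)

After reading 3 characters, N is in state s1.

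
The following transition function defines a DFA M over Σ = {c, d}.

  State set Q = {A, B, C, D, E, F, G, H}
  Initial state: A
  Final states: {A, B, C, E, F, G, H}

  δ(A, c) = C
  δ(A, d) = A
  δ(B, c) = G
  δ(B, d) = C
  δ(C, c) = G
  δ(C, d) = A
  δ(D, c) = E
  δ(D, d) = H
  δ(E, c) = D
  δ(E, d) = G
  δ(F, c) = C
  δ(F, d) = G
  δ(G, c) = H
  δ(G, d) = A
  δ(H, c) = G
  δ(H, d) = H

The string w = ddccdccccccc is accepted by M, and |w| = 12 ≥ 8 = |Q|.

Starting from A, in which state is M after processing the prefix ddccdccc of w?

Run of M on the first 8 characters of w = d d c c d c c c:
  step 0: A  (start)
  step 1: A  (read d: A→A)
  step 2: A  (read d: A→A)
  step 3: C  (read c: A→C)
  step 4: G  (read c: C→G)
  step 5: A  (read d: G→A)
  step 6: C  (read c: A→C)
  step 7: G  (read c: C→G)
  step 8: H  (read c: G→H)

After reading 8 characters, M is in state H.
(This kind of state-tracing is the core of the pumping-lemma construction: with 8 states, pigeonhole forces a repeat within the first 8 steps.)

H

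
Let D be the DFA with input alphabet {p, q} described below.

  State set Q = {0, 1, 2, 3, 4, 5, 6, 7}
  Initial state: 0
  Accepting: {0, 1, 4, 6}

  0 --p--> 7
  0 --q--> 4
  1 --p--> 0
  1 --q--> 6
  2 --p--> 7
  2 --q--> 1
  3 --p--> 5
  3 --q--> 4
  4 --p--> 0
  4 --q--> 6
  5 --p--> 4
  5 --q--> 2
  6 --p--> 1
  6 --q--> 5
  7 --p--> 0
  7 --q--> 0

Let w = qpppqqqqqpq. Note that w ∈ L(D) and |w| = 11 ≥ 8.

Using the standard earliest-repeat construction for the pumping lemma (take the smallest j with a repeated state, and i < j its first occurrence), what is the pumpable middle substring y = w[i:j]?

State sequence: 0 -q-> 4 -p-> 0 -p-> 7 -p-> 0 -q-> 4 -q-> 6 -q-> 5 -q-> 2 -q-> 1 -p-> 0 -q-> 4
First repeat at step 2: 0 was already visited.

So i = 0, j = 2, giving x = w[0:0] = ε, y = w[0:2] = qp, z = w[2:11] = ppqqqqqpq.
Check: |xy| = 2 ≤ 8 and |y| = 2 ≥ 1. Reading y takes D from 0 back to 0, so every xyⁱz is accepted.

qp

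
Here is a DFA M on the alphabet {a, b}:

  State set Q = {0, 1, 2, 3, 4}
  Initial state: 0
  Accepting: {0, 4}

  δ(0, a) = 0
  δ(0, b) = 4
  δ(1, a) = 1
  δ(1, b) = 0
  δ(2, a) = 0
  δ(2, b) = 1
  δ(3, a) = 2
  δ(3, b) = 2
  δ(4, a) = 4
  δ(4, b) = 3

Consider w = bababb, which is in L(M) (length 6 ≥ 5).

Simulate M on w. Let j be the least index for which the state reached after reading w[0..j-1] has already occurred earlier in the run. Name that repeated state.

Run of M on w = b a b a b b:
  step 0: 0  (start)
  step 1: 4  (read b: 0→4)
  step 2: 4  (read a: 4→4)   ← first repeat (4 seen earlier)
  step 3: 3  (read b: 4→3)
  step 4: 2  (read a: 3→2)
  step 5: 1  (read b: 2→1)
  step 6: 0  (read b: 1→0)

The earliest repeat is at step j = 2: M is in 4, which it already visited at step i = 1.
Pumping length from the standard proof: p = 5 (the number of states). The repeated state found above gives |xy| = j ≤ 5 and |y| = j − i ≥ 1.

4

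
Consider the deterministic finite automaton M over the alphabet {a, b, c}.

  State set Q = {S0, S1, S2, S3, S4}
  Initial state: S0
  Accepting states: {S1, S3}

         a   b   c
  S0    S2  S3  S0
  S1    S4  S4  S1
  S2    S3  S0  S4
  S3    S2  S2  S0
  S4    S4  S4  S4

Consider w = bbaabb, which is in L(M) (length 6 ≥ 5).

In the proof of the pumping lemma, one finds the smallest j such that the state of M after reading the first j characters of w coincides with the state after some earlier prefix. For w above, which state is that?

State sequence: S0 -b-> S3 -b-> S2 -a-> S3 -a-> S2 -b-> S0 -b-> S3
First repeat at step 3: S3 was already visited.

The earliest repeat is at step j = 3: M is in S3, which it already visited at step i = 1.
Since M has 5 states, any run of length ≥ 5 visits 5+1 states, so by pigeonhole some state repeats within the first 5 steps — that repeat gives the pumpable loop.

S3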